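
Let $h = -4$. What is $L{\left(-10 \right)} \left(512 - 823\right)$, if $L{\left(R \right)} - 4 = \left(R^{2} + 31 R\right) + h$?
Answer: $65310$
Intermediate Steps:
$L{\left(R \right)} = R^{2} + 31 R$ ($L{\left(R \right)} = 4 - \left(4 - R^{2} - 31 R\right) = 4 + \left(-4 + R^{2} + 31 R\right) = R^{2} + 31 R$)
$L{\left(-10 \right)} \left(512 - 823\right) = - 10 \left(31 - 10\right) \left(512 - 823\right) = \left(-10\right) 21 \left(-311\right) = \left(-210\right) \left(-311\right) = 65310$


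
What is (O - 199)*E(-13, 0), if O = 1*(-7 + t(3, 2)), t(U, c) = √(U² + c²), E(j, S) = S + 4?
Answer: -824 + 4*√13 ≈ -809.58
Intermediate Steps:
E(j, S) = 4 + S
O = -7 + √13 (O = 1*(-7 + √(3² + 2²)) = 1*(-7 + √(9 + 4)) = 1*(-7 + √13) = -7 + √13 ≈ -3.3944)
(O - 199)*E(-13, 0) = ((-7 + √13) - 199)*(4 + 0) = (-206 + √13)*4 = -824 + 4*√13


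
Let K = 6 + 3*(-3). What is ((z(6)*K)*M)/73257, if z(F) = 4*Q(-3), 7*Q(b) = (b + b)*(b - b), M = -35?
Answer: 0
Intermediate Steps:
Q(b) = 0 (Q(b) = ((b + b)*(b - b))/7 = ((2*b)*0)/7 = (⅐)*0 = 0)
K = -3 (K = 6 - 9 = -3)
z(F) = 0 (z(F) = 4*0 = 0)
((z(6)*K)*M)/73257 = ((0*(-3))*(-35))/73257 = (0*(-35))*(1/73257) = 0*(1/73257) = 0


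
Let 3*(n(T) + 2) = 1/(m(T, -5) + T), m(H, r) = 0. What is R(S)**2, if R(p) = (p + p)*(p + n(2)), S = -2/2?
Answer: 289/9 ≈ 32.111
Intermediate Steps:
n(T) = -2 + 1/(3*T) (n(T) = -2 + 1/(3*(0 + T)) = -2 + 1/(3*T))
S = -1 (S = -2*1/2 = -1)
R(p) = 2*p*(-11/6 + p) (R(p) = (p + p)*(p + (-2 + (1/3)/2)) = (2*p)*(p + (-2 + (1/3)*(1/2))) = (2*p)*(p + (-2 + 1/6)) = (2*p)*(p - 11/6) = (2*p)*(-11/6 + p) = 2*p*(-11/6 + p))
R(S)**2 = ((1/3)*(-1)*(-11 + 6*(-1)))**2 = ((1/3)*(-1)*(-11 - 6))**2 = ((1/3)*(-1)*(-17))**2 = (17/3)**2 = 289/9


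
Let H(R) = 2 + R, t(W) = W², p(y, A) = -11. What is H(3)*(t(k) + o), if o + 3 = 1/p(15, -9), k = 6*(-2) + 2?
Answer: 5330/11 ≈ 484.55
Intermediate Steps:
k = -10 (k = -12 + 2 = -10)
o = -34/11 (o = -3 + 1/(-11) = -3 - 1/11 = -34/11 ≈ -3.0909)
H(3)*(t(k) + o) = (2 + 3)*((-10)² - 34/11) = 5*(100 - 34/11) = 5*(1066/11) = 5330/11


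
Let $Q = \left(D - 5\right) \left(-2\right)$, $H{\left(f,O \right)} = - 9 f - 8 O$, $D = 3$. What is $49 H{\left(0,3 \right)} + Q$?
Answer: $-1172$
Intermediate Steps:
$Q = 4$ ($Q = \left(3 - 5\right) \left(-2\right) = \left(-2\right) \left(-2\right) = 4$)
$49 H{\left(0,3 \right)} + Q = 49 \left(\left(-9\right) 0 - 24\right) + 4 = 49 \left(0 - 24\right) + 4 = 49 \left(-24\right) + 4 = -1176 + 4 = -1172$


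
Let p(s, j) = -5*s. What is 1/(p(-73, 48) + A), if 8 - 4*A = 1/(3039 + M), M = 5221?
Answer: 33040/12125679 ≈ 0.0027248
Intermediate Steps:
A = 66079/33040 (A = 2 - 1/(4*(3039 + 5221)) = 2 - ¼/8260 = 2 - ¼*1/8260 = 2 - 1/33040 = 66079/33040 ≈ 2.0000)
1/(p(-73, 48) + A) = 1/(-5*(-73) + 66079/33040) = 1/(365 + 66079/33040) = 1/(12125679/33040) = 33040/12125679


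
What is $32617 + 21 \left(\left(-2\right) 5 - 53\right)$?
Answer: $31294$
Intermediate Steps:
$32617 + 21 \left(\left(-2\right) 5 - 53\right) = 32617 + 21 \left(-10 - 53\right) = 32617 + 21 \left(-63\right) = 32617 - 1323 = 31294$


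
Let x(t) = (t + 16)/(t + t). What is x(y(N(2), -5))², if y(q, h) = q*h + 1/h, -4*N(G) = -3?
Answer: 58081/24964 ≈ 2.3266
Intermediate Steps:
N(G) = ¾ (N(G) = -¼*(-3) = ¾)
y(q, h) = 1/h + h*q (y(q, h) = h*q + 1/h = 1/h + h*q)
x(t) = (16 + t)/(2*t) (x(t) = (16 + t)/((2*t)) = (16 + t)*(1/(2*t)) = (16 + t)/(2*t))
x(y(N(2), -5))² = ((16 + (1/(-5) - 5*¾))/(2*(1/(-5) - 5*¾)))² = ((16 + (-⅕ - 15/4))/(2*(-⅕ - 15/4)))² = ((16 - 79/20)/(2*(-79/20)))² = ((½)*(-20/79)*(241/20))² = (-241/158)² = 58081/24964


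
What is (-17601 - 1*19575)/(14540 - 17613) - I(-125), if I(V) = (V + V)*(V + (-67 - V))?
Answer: -51435574/3073 ≈ -16738.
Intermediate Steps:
I(V) = -134*V (I(V) = (2*V)*(-67) = -134*V)
(-17601 - 1*19575)/(14540 - 17613) - I(-125) = (-17601 - 1*19575)/(14540 - 17613) - (-134)*(-125) = (-17601 - 19575)/(-3073) - 1*16750 = -37176*(-1/3073) - 16750 = 37176/3073 - 16750 = -51435574/3073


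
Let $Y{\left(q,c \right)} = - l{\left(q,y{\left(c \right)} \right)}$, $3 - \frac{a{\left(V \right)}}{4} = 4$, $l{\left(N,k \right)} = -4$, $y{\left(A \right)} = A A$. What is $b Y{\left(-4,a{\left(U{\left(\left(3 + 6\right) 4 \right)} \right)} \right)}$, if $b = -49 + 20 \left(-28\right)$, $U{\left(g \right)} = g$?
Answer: $-2436$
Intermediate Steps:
$y{\left(A \right)} = A^{2}$
$a{\left(V \right)} = -4$ ($a{\left(V \right)} = 12 - 16 = -4$)
$Y{\left(q,c \right)} = 4$ ($Y{\left(q,c \right)} = \left(-1\right) \left(-4\right) = 4$)
$b = -609$ ($b = -49 - 560 = -609$)
$b Y{\left(-4,a{\left(U{\left(\left(3 + 6\right) 4 \right)} \right)} \right)} = \left(-609\right) 4 = -2436$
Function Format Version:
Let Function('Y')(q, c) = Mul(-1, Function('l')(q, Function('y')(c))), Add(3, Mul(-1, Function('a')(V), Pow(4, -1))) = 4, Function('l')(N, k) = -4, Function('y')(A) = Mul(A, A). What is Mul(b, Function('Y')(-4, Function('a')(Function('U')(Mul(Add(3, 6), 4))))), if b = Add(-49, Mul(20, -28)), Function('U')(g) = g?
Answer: -2436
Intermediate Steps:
Function('y')(A) = Pow(A, 2)
Function('a')(V) = -4 (Function('a')(V) = Add(12, Mul(-4, 4)) = Add(12, -16) = -4)
Function('Y')(q, c) = 4 (Function('Y')(q, c) = Mul(-1, -4) = 4)
b = -609 (b = Add(-49, -560) = -609)
Mul(b, Function('Y')(-4, Function('a')(Function('U')(Mul(Add(3, 6), 4))))) = Mul(-609, 4) = -2436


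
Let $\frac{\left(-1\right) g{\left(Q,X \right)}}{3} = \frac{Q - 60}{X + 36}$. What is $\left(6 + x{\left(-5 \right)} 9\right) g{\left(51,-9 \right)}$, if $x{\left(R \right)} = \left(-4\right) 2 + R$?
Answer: $-111$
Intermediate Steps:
$x{\left(R \right)} = -8 + R$
$g{\left(Q,X \right)} = - \frac{3 \left(-60 + Q\right)}{36 + X}$ ($g{\left(Q,X \right)} = - 3 \frac{Q - 60}{X + 36} = - 3 \frac{-60 + Q}{36 + X} = - \frac{3 \left(-60 + Q\right)}{36 + X}$)
$\left(6 + x{\left(-5 \right)} 9\right) g{\left(51,-9 \right)} = \left(6 + \left(-8 - 5\right) 9\right) \frac{3 \left(60 - 51\right)}{36 - 9} = \left(6 - 117\right) \frac{3 \left(60 - 51\right)}{27} = \left(6 - 117\right) 3 \cdot \frac{1}{27} \cdot 9 = \left(-111\right) 1 = -111$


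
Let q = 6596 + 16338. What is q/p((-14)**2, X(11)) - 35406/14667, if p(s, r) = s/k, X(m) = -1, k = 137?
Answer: 7679359735/479122 ≈ 16028.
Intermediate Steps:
q = 22934
p(s, r) = s/137
q/p((-14)**2, X(11)) - 35406/14667 = 22934/(((1/137)*(-14)**2)) - 35406/14667 = 22934/(((1/137)*196)) - 35406*1/14667 = 22934/(196/137) - 11802/4889 = 22934*(137/196) - 11802/4889 = 1570979/98 - 11802/4889 = 7679359735/479122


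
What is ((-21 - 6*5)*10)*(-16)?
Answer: 8160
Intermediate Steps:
((-21 - 6*5)*10)*(-16) = ((-21 - 30)*10)*(-16) = -51*10*(-16) = -510*(-16) = 8160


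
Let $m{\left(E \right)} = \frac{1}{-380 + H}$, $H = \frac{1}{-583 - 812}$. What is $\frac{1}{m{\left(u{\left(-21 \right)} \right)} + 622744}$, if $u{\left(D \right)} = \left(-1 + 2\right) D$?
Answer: $\frac{530101}{330117215749} \approx 1.6058 \cdot 10^{-6}$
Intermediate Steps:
$H = - \frac{1}{1395}$ ($H = \frac{1}{-1395} = - \frac{1}{1395} \approx -0.00071685$)
$u{\left(D \right)} = D$ ($u{\left(D \right)} = 1 D = D$)
$m{\left(E \right)} = - \frac{1395}{530101}$ ($m{\left(E \right)} = \frac{1}{-380 - \frac{1}{1395}} = \frac{1}{- \frac{530101}{1395}} = - \frac{1395}{530101}$)
$\frac{1}{m{\left(u{\left(-21 \right)} \right)} + 622744} = \frac{1}{- \frac{1395}{530101} + 622744} = \frac{1}{\frac{330117215749}{530101}} = \frac{530101}{330117215749}$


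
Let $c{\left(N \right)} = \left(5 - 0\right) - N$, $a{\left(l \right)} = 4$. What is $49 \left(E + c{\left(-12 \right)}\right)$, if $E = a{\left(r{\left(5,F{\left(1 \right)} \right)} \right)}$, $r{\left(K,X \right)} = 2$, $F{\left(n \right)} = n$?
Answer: $1029$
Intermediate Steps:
$E = 4$
$c{\left(N \right)} = 5 - N$ ($c{\left(N \right)} = \left(5 + 0\right) - N = 5 - N$)
$49 \left(E + c{\left(-12 \right)}\right) = 49 \left(4 + \left(5 - -12\right)\right) = 49 \left(4 + \left(5 + 12\right)\right) = 49 \left(4 + 17\right) = 49 \cdot 21 = 1029$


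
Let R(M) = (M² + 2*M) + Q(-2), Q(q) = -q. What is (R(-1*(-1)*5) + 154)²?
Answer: 36481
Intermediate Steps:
R(M) = 2 + M² + 2*M (R(M) = (M² + 2*M) - 1*(-2) = (M² + 2*M) + 2 = 2 + M² + 2*M)
(R(-1*(-1)*5) + 154)² = ((2 + (-1*(-1)*5)² + 2*(-1*(-1)*5)) + 154)² = ((2 + (1*5)² + 2*(1*5)) + 154)² = ((2 + 5² + 2*5) + 154)² = ((2 + 25 + 10) + 154)² = (37 + 154)² = 191² = 36481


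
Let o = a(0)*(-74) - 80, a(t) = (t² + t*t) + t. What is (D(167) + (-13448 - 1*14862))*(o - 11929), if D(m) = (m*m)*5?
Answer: -1334620215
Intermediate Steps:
a(t) = t + 2*t² (a(t) = (t² + t²) + t = 2*t² + t = t + 2*t²)
D(m) = 5*m² (D(m) = m²*5 = 5*m²)
o = -80 (o = (0*(1 + 2*0))*(-74) - 80 = (0*(1 + 0))*(-74) - 80 = (0*1)*(-74) - 80 = 0*(-74) - 80 = 0 - 80 = -80)
(D(167) + (-13448 - 1*14862))*(o - 11929) = (5*167² + (-13448 - 1*14862))*(-80 - 11929) = (5*27889 + (-13448 - 14862))*(-12009) = (139445 - 28310)*(-12009) = 111135*(-12009) = -1334620215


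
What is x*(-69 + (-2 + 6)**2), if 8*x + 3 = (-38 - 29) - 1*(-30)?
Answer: 265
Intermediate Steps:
x = -5 (x = -3/8 + ((-38 - 29) - 1*(-30))/8 = -3/8 + (-67 + 30)/8 = -3/8 + (1/8)*(-37) = -3/8 - 37/8 = -5)
x*(-69 + (-2 + 6)**2) = -5*(-69 + (-2 + 6)**2) = -5*(-69 + 4**2) = -5*(-69 + 16) = -5*(-53) = 265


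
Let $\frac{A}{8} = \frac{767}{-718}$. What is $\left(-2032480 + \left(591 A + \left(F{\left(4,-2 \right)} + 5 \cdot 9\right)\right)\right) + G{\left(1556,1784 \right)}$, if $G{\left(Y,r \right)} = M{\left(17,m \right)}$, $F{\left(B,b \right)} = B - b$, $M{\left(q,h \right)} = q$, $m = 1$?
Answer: $- \frac{731449096}{359} \approx -2.0375 \cdot 10^{6}$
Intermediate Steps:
$A = - \frac{3068}{359}$ ($A = 8 \frac{767}{-718} = 8 \cdot 767 \left(- \frac{1}{718}\right) = 8 \left(- \frac{767}{718}\right) = - \frac{3068}{359} \approx -8.546$)
$G{\left(Y,r \right)} = 17$
$\left(-2032480 + \left(591 A + \left(F{\left(4,-2 \right)} + 5 \cdot 9\right)\right)\right) + G{\left(1556,1784 \right)} = \left(-2032480 + \left(591 \left(- \frac{3068}{359}\right) + \left(\left(4 - -2\right) + 5 \cdot 9\right)\right)\right) + 17 = \left(-2032480 + \left(- \frac{1813188}{359} + \left(\left(4 + 2\right) + 45\right)\right)\right) + 17 = \left(-2032480 + \left(- \frac{1813188}{359} + \left(6 + 45\right)\right)\right) + 17 = \left(-2032480 + \left(- \frac{1813188}{359} + 51\right)\right) + 17 = \left(-2032480 - \frac{1794879}{359}\right) + 17 = - \frac{731455199}{359} + 17 = - \frac{731449096}{359}$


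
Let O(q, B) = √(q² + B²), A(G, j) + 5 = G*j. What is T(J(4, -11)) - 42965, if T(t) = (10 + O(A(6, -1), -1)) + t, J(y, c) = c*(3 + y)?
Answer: -43032 + √122 ≈ -43021.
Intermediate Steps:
A(G, j) = -5 + G*j
O(q, B) = √(B² + q²)
T(t) = 10 + t + √122 (T(t) = (10 + √((-1)² + (-5 + 6*(-1))²)) + t = (10 + √(1 + (-5 - 6)²)) + t = (10 + √(1 + (-11)²)) + t = (10 + √(1 + 121)) + t = (10 + √122) + t = 10 + t + √122)
T(J(4, -11)) - 42965 = (10 - 11*(3 + 4) + √122) - 42965 = (10 - 11*7 + √122) - 42965 = (10 - 77 + √122) - 42965 = (-67 + √122) - 42965 = -43032 + √122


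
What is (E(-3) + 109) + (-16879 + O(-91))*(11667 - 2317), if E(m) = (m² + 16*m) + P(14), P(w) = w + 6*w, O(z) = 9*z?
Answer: -165476132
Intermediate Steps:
P(w) = 7*w
E(m) = 98 + m² + 16*m (E(m) = (m² + 16*m) + 7*14 = (m² + 16*m) + 98 = 98 + m² + 16*m)
(E(-3) + 109) + (-16879 + O(-91))*(11667 - 2317) = ((98 + (-3)² + 16*(-3)) + 109) + (-16879 + 9*(-91))*(11667 - 2317) = ((98 + 9 - 48) + 109) + (-16879 - 819)*9350 = (59 + 109) - 17698*9350 = 168 - 165476300 = -165476132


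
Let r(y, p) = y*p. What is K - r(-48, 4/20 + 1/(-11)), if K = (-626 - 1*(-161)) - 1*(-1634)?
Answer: 64583/55 ≈ 1174.2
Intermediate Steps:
r(y, p) = p*y
K = 1169 (K = (-626 + 161) + 1634 = -465 + 1634 = 1169)
K - r(-48, 4/20 + 1/(-11)) = 1169 - (4/20 + 1/(-11))*(-48) = 1169 - (4*(1/20) + 1*(-1/11))*(-48) = 1169 - (⅕ - 1/11)*(-48) = 1169 - 6*(-48)/55 = 1169 - 1*(-288/55) = 1169 + 288/55 = 64583/55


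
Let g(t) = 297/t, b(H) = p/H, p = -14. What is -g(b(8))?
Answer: 1188/7 ≈ 169.71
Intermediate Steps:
b(H) = -14/H
-g(b(8)) = -297/((-14/8)) = -297/((-14*⅛)) = -297/(-7/4) = -297*(-4)/7 = -1*(-1188/7) = 1188/7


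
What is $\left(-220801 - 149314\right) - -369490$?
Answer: $-625$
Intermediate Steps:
$\left(-220801 - 149314\right) - -369490 = -370115 + 369490 = -625$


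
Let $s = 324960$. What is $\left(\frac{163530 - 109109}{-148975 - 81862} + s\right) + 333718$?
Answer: $\frac{152047199065}{230837} \approx 6.5868 \cdot 10^{5}$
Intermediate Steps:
$\left(\frac{163530 - 109109}{-148975 - 81862} + s\right) + 333718 = \left(\frac{163530 - 109109}{-148975 - 81862} + 324960\right) + 333718 = \left(\frac{54421}{-230837} + 324960\right) + 333718 = \left(54421 \left(- \frac{1}{230837}\right) + 324960\right) + 333718 = \left(- \frac{54421}{230837} + 324960\right) + 333718 = \frac{75012737099}{230837} + 333718 = \frac{152047199065}{230837}$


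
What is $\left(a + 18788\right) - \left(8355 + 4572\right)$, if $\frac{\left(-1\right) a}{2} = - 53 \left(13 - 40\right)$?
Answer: $2999$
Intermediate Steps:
$a = -2862$ ($a = - 2 \left(- 53 \left(13 - 40\right)\right) = - 2 \left(\left(-53\right) \left(-27\right)\right) = \left(-2\right) 1431 = -2862$)
$\left(a + 18788\right) - \left(8355 + 4572\right) = \left(-2862 + 18788\right) - \left(8355 + 4572\right) = 15926 - 12927 = 2999$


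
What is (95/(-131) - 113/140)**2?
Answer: 789778609/336355600 ≈ 2.3480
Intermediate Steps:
(95/(-131) - 113/140)**2 = (95*(-1/131) - 113*1/140)**2 = (-95/131 - 113/140)**2 = (-28103/18340)**2 = 789778609/336355600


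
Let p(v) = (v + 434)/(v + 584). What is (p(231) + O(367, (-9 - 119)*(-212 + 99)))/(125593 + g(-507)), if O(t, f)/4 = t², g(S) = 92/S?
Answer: 44523402027/10379116117 ≈ 4.2897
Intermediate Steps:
O(t, f) = 4*t²
p(v) = (434 + v)/(584 + v)
(p(231) + O(367, (-9 - 119)*(-212 + 99)))/(125593 + g(-507)) = ((434 + 231)/(584 + 231) + 4*367²)/(125593 + 92/(-507)) = (665/815 + 4*134689)/(125593 + 92*(-1/507)) = ((1/815)*665 + 538756)/(125593 - 92/507) = (133/163 + 538756)/(63675559/507) = (87817361/163)*(507/63675559) = 44523402027/10379116117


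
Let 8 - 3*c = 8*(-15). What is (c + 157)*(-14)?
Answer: -8386/3 ≈ -2795.3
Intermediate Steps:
c = 128/3 (c = 8/3 - 8*(-15)/3 = 8/3 - ⅓*(-120) = 8/3 + 40 = 128/3 ≈ 42.667)
(c + 157)*(-14) = (128/3 + 157)*(-14) = (599/3)*(-14) = -8386/3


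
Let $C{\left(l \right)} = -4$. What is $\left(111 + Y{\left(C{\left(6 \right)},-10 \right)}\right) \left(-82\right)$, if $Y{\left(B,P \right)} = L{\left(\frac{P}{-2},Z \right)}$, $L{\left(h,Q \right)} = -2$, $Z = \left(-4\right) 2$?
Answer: $-8938$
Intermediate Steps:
$Z = -8$
$Y{\left(B,P \right)} = -2$
$\left(111 + Y{\left(C{\left(6 \right)},-10 \right)}\right) \left(-82\right) = \left(111 - 2\right) \left(-82\right) = 109 \left(-82\right) = -8938$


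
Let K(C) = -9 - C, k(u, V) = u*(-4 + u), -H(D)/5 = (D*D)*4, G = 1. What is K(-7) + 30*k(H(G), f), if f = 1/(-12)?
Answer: 14398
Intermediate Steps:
H(D) = -20*D**2 (H(D) = -5*D*D*4 = -5*D**2*4 = -20*D**2)
f = -1/12 (f = 1*(-1/12) = -1/12 ≈ -0.083333)
K(-7) + 30*k(H(G), f) = (-9 - 1*(-7)) + 30*((-20*1**2)*(-4 - 20*1**2)) = (-9 + 7) + 30*((-20*1)*(-4 - 20*1)) = -2 + 30*(-20*(-4 - 20)) = -2 + 30*(-20*(-24)) = -2 + 30*480 = -2 + 14400 = 14398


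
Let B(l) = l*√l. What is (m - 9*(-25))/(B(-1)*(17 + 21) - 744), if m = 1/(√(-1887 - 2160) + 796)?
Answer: (-143474971 + I*√4047)*(372 - 19*I)/176945105870 ≈ -0.30163 + 0.015406*I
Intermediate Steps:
B(l) = l^(3/2)
m = 1/(796 + I*√4047) (m = 1/(√(-4047) + 796) = 1/(I*√4047 + 796) = 1/(796 + I*√4047) ≈ 0.0012483 - 9.9764e-5*I)
(m - 9*(-25))/(B(-1)*(17 + 21) - 744) = ((796/637663 - I*√4047/637663) - 9*(-25))/((-1)^(3/2)*(17 + 21) - 744) = ((796/637663 - I*√4047/637663) + 225)/(-I*38 - 744) = (143474971/637663 - I*√4047/637663)/(-38*I - 744) = (143474971/637663 - I*√4047/637663)/(-744 - 38*I) = (143474971/637663 - I*√4047/637663)*((-744 + 38*I)/554980) = (-744 + 38*I)*(143474971/637663 - I*√4047/637663)/554980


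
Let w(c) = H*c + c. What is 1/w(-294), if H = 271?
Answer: -1/79968 ≈ -1.2505e-5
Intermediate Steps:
w(c) = 272*c (w(c) = 271*c + c = 272*c)
1/w(-294) = 1/(272*(-294)) = 1/(-79968) = -1/79968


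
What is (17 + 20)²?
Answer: 1369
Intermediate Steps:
(17 + 20)² = 37² = 1369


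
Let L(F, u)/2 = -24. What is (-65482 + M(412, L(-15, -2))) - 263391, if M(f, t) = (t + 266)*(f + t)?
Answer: -249521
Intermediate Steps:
L(F, u) = -48 (L(F, u) = 2*(-24) = -48)
M(f, t) = (266 + t)*(f + t)
(-65482 + M(412, L(-15, -2))) - 263391 = (-65482 + ((-48)² + 266*412 + 266*(-48) + 412*(-48))) - 263391 = (-65482 + (2304 + 109592 - 12768 - 19776)) - 263391 = (-65482 + 79352) - 263391 = 13870 - 263391 = -249521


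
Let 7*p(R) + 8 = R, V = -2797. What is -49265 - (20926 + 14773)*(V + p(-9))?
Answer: 699212749/7 ≈ 9.9887e+7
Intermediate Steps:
p(R) = -8/7 + R/7
-49265 - (20926 + 14773)*(V + p(-9)) = -49265 - (20926 + 14773)*(-2797 + (-8/7 + (1/7)*(-9))) = -49265 - 35699*(-2797 + (-8/7 - 9/7)) = -49265 - 35699*(-2797 - 17/7) = -49265 - 35699*(-19596)/7 = -49265 - 1*(-699557604/7) = -49265 + 699557604/7 = 699212749/7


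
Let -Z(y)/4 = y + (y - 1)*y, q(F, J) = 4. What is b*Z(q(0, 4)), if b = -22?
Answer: 1408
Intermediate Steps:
Z(y) = -4*y - 4*y*(-1 + y) (Z(y) = -4*(y + (y - 1)*y) = -4*(y + (-1 + y)*y) = -4*(y + y*(-1 + y)) = -4*y - 4*y*(-1 + y))
b*Z(q(0, 4)) = -(-88)*4² = -(-88)*16 = -22*(-64) = 1408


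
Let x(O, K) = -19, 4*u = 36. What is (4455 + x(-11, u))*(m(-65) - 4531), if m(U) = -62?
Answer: -20374548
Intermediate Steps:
u = 9 (u = (1/4)*36 = 9)
(4455 + x(-11, u))*(m(-65) - 4531) = (4455 - 19)*(-62 - 4531) = 4436*(-4593) = -20374548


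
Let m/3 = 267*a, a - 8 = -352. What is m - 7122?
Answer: -282666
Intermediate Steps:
a = -344 (a = 8 - 352 = -344)
m = -275544 (m = 3*(267*(-344)) = 3*(-91848) = -275544)
m - 7122 = -275544 - 7122 = -282666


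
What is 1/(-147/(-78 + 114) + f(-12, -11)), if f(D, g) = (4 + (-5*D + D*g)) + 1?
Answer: 12/2315 ≈ 0.0051836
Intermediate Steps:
f(D, g) = 5 - 5*D + D*g (f(D, g) = (4 - 5*D + D*g) + 1 = 5 - 5*D + D*g)
1/(-147/(-78 + 114) + f(-12, -11)) = 1/(-147/(-78 + 114) + (5 - 5*(-12) - 12*(-11))) = 1/(-147/36 + (5 + 60 + 132)) = 1/(-147*1/36 + 197) = 1/(-49/12 + 197) = 1/(2315/12) = 12/2315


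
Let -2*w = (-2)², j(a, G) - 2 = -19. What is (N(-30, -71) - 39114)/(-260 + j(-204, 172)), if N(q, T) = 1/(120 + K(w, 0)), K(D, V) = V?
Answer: 4693679/33240 ≈ 141.21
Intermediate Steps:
j(a, G) = -17 (j(a, G) = 2 - 19 = -17)
w = -2 (w = -½*(-2)² = -½*4 = -2)
N(q, T) = 1/120 (N(q, T) = 1/(120 + 0) = 1/120)
(N(-30, -71) - 39114)/(-260 + j(-204, 172)) = (1/120 - 39114)/(-260 - 17) = -4693679/120/(-277) = -4693679/120*(-1/277) = 4693679/33240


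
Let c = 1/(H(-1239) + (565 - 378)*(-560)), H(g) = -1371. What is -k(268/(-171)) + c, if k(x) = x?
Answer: 28432217/18141561 ≈ 1.5672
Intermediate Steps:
c = -1/106091 (c = 1/(-1371 + (565 - 378)*(-560)) = 1/(-1371 + 187*(-560)) = 1/(-1371 - 104720) = 1/(-106091) = -1/106091 ≈ -9.4259e-6)
-k(268/(-171)) + c = -268/(-171) - 1/106091 = -268*(-1)/171 - 1/106091 = -1*(-268/171) - 1/106091 = 268/171 - 1/106091 = 28432217/18141561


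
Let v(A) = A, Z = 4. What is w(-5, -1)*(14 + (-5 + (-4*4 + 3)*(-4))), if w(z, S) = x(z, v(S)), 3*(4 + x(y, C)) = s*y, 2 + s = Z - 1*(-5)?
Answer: -2867/3 ≈ -955.67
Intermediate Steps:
s = 7 (s = -2 + (4 - 1*(-5)) = -2 + (4 + 5) = -2 + 9 = 7)
x(y, C) = -4 + 7*y/3 (x(y, C) = -4 + (7*y)/3 = -4 + 7*y/3)
w(z, S) = -4 + 7*z/3
w(-5, -1)*(14 + (-5 + (-4*4 + 3)*(-4))) = (-4 + (7/3)*(-5))*(14 + (-5 + (-4*4 + 3)*(-4))) = (-4 - 35/3)*(14 + (-5 + (-16 + 3)*(-4))) = -47*(14 + (-5 - 13*(-4)))/3 = -47*(14 + (-5 + 52))/3 = -47*(14 + 47)/3 = -47/3*61 = -2867/3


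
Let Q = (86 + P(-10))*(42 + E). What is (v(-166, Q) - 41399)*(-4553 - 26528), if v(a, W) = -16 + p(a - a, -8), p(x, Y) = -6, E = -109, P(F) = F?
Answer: 1287406101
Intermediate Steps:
Q = -5092 (Q = (86 - 10)*(42 - 109) = 76*(-67) = -5092)
v(a, W) = -22 (v(a, W) = -16 - 6 = -22)
(v(-166, Q) - 41399)*(-4553 - 26528) = (-22 - 41399)*(-4553 - 26528) = -41421*(-31081) = 1287406101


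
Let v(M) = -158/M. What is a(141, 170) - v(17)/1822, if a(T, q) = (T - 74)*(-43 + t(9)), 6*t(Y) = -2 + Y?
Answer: -260444405/92922 ≈ -2802.8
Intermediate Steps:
t(Y) = -1/3 + Y/6 (t(Y) = (-2 + Y)/6 = -1/3 + Y/6)
a(T, q) = 9287/3 - 251*T/6 (a(T, q) = (T - 74)*(-43 + (-1/3 + (1/6)*9)) = (-74 + T)*(-43 + (-1/3 + 3/2)) = (-74 + T)*(-43 + 7/6) = (-74 + T)*(-251/6) = 9287/3 - 251*T/6)
a(141, 170) - v(17)/1822 = (9287/3 - 251/6*141) - (-158/17)/1822 = (9287/3 - 11797/2) - (-158*1/17)/1822 = -16817/6 - (-158)/(17*1822) = -16817/6 - 1*(-79/15487) = -16817/6 + 79/15487 = -260444405/92922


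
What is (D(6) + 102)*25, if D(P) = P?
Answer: 2700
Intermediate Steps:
(D(6) + 102)*25 = (6 + 102)*25 = 108*25 = 2700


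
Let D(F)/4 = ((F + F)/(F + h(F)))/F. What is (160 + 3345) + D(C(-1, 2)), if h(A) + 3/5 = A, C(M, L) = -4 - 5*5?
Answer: 1026925/293 ≈ 3504.9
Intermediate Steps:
C(M, L) = -29 (C(M, L) = -4 - 25 = -29)
h(A) = -⅗ + A
D(F) = 8/(-⅗ + 2*F) (D(F) = 4*(((F + F)/(F + (-⅗ + F)))/F) = 4*(((2*F)/(-⅗ + 2*F))/F) = 4*((2*F/(-⅗ + 2*F))/F) = 4*(2/(-⅗ + 2*F)) = 8/(-⅗ + 2*F))
(160 + 3345) + D(C(-1, 2)) = (160 + 3345) + 40/(-3 + 10*(-29)) = 3505 + 40/(-3 - 290) = 3505 + 40/(-293) = 3505 + 40*(-1/293) = 3505 - 40/293 = 1026925/293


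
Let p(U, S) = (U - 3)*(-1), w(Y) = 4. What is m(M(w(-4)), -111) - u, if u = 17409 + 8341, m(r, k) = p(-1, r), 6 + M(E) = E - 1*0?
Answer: -25746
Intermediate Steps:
p(U, S) = 3 - U (p(U, S) = (-3 + U)*(-1) = 3 - U)
M(E) = -6 + E (M(E) = -6 + (E - 1*0) = -6 + (E + 0) = -6 + E)
m(r, k) = 4 (m(r, k) = 3 - 1*(-1) = 3 + 1 = 4)
u = 25750
m(M(w(-4)), -111) - u = 4 - 1*25750 = 4 - 25750 = -25746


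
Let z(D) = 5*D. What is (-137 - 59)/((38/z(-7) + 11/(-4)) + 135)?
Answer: -27440/18363 ≈ -1.4943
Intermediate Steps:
(-137 - 59)/((38/z(-7) + 11/(-4)) + 135) = (-137 - 59)/((38/((5*(-7))) + 11/(-4)) + 135) = -196/((38/(-35) + 11*(-¼)) + 135) = -196/((38*(-1/35) - 11/4) + 135) = -196/((-38/35 - 11/4) + 135) = -196/(-537/140 + 135) = -196/(18363/140) = (140/18363)*(-196) = -27440/18363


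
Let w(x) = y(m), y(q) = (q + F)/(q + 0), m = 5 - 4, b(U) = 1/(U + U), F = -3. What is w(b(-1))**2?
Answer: 4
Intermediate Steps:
b(U) = 1/(2*U)
m = 1
y(q) = (-3 + q)/q (y(q) = (q - 3)/(q + 0) = (-3 + q)/q)
w(x) = -2 (w(x) = (-3 + 1)/1 = 1*(-2) = -2)
w(b(-1))**2 = (-2)**2 = 4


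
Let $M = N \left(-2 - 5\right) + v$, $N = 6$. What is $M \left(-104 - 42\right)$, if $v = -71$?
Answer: $16498$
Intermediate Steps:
$M = -113$ ($M = 6 \left(-2 - 5\right) - 71 = 6 \left(-7\right) - 71 = -42 - 71 = -113$)
$M \left(-104 - 42\right) = - 113 \left(-104 - 42\right) = \left(-113\right) \left(-146\right) = 16498$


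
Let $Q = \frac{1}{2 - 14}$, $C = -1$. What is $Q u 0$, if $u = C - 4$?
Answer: $0$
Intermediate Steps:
$Q = - \frac{1}{12}$ ($Q = \frac{1}{-12} = - \frac{1}{12} \approx -0.083333$)
$u = -5$ ($u = -1 - 4 = -5$)
$Q u 0 = \left(- \frac{1}{12}\right) \left(-5\right) 0 = \frac{5}{12} \cdot 0 = 0$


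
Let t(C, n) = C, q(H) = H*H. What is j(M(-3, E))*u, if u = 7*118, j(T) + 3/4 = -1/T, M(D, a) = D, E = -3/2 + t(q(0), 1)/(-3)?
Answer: -2065/6 ≈ -344.17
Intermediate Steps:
q(H) = H**2
E = -3/2 (E = -3/2 + 0**2/(-3) = -3*1/2 + 0*(-1/3) = -3/2 + 0 = -3/2 ≈ -1.5000)
j(T) = -3/4 - 1/T
u = 826
j(M(-3, E))*u = (-3/4 - 1/(-3))*826 = (-3/4 - 1*(-1/3))*826 = (-3/4 + 1/3)*826 = -5/12*826 = -2065/6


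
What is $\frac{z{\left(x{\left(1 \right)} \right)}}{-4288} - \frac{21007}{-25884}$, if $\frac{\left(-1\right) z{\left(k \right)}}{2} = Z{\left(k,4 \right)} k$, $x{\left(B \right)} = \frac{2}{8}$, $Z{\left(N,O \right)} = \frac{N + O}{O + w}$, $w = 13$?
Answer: $\frac{180162503}{221981184} \approx 0.81161$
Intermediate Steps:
$Z{\left(N,O \right)} = \frac{N + O}{13 + O}$ ($Z{\left(N,O \right)} = \frac{N + O}{O + 13} = \frac{N + O}{13 + O}$)
$x{\left(B \right)} = \frac{1}{4}$ ($x{\left(B \right)} = 2 \cdot \frac{1}{8} = \frac{1}{4}$)
$z{\left(k \right)} = - 2 k \left(\frac{4}{17} + \frac{k}{17}\right)$ ($z{\left(k \right)} = - 2 \frac{k + 4}{13 + 4} k = - 2 \frac{4 + k}{17} k = - 2 \left(\frac{4}{17} + \frac{k}{17}\right) k = - 2 k \left(\frac{4}{17} + \frac{k}{17}\right)$)
$\frac{z{\left(x{\left(1 \right)} \right)}}{-4288} - \frac{21007}{-25884} = \frac{\left(- \frac{2}{17}\right) \frac{1}{4} \left(4 + \frac{1}{4}\right)}{-4288} - \frac{21007}{-25884} = \left(- \frac{2}{17}\right) \frac{1}{4} \cdot \frac{17}{4} \left(- \frac{1}{4288}\right) - - \frac{21007}{25884} = \left(- \frac{1}{8}\right) \left(- \frac{1}{4288}\right) + \frac{21007}{25884} = \frac{1}{34304} + \frac{21007}{25884} = \frac{180162503}{221981184}$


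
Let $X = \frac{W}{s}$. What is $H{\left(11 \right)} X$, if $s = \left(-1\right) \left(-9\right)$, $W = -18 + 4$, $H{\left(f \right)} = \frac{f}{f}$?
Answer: $- \frac{14}{9} \approx -1.5556$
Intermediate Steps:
$H{\left(f \right)} = 1$
$W = -14$
$s = 9$
$X = - \frac{14}{9} \approx -1.5556$
$H{\left(11 \right)} X = 1 \left(- \frac{14}{9}\right) = - \frac{14}{9}$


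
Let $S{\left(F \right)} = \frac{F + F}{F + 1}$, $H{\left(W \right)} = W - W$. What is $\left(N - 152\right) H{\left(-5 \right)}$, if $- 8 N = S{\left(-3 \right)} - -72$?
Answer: $0$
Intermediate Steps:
$H{\left(W \right)} = 0$
$S{\left(F \right)} = \frac{2 F}{1 + F}$
$N = - \frac{75}{8}$ ($N = - \frac{2 \left(-3\right) \frac{1}{1 - 3} - -72}{8} = - \frac{2 \left(-3\right) \frac{1}{-2} + 72}{8} = - \frac{2 \left(-3\right) \left(- \frac{1}{2}\right) + 72}{8} = - \frac{3 + 72}{8} = \left(- \frac{1}{8}\right) 75 = - \frac{75}{8} \approx -9.375$)
$\left(N - 152\right) H{\left(-5 \right)} = \left(- \frac{75}{8} - 152\right) 0 = \left(- \frac{1291}{8}\right) 0 = 0$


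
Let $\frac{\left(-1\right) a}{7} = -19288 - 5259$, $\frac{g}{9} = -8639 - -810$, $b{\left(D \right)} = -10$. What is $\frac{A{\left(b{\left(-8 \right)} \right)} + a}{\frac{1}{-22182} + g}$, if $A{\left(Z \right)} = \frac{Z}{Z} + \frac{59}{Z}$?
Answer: $- \frac{19057010931}{7814829515} \approx -2.4386$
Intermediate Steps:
$A{\left(Z \right)} = 1 + \frac{59}{Z}$
$g = -70461$ ($g = 9 \left(-8639 - -810\right) = 9 \left(-8639 + 810\right) = 9 \left(-7829\right) = -70461$)
$a = 171829$ ($a = - 7 \left(-19288 - 5259\right) = \left(-7\right) \left(-24547\right) = 171829$)
$\frac{A{\left(b{\left(-8 \right)} \right)} + a}{\frac{1}{-22182} + g} = \frac{\frac{59 - 10}{-10} + 171829}{\frac{1}{-22182} - 70461} = \frac{\left(- \frac{1}{10}\right) 49 + 171829}{- \frac{1}{22182} - 70461} = \frac{- \frac{49}{10} + 171829}{- \frac{1562965903}{22182}} = \frac{1718241}{10} \left(- \frac{22182}{1562965903}\right) = - \frac{19057010931}{7814829515}$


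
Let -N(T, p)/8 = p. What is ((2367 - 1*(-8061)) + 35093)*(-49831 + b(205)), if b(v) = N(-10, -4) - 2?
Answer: -2266991321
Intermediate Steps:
N(T, p) = -8*p
b(v) = 30 (b(v) = -8*(-4) - 2 = 32 - 2 = 30)
((2367 - 1*(-8061)) + 35093)*(-49831 + b(205)) = ((2367 - 1*(-8061)) + 35093)*(-49831 + 30) = ((2367 + 8061) + 35093)*(-49801) = (10428 + 35093)*(-49801) = 45521*(-49801) = -2266991321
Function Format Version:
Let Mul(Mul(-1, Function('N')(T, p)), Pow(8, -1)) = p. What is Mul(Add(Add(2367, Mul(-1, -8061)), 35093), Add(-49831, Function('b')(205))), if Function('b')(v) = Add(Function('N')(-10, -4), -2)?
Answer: -2266991321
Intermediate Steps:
Function('N')(T, p) = Mul(-8, p)
Function('b')(v) = 30 (Function('b')(v) = Add(Mul(-8, -4), -2) = Add(32, -2) = 30)
Mul(Add(Add(2367, Mul(-1, -8061)), 35093), Add(-49831, Function('b')(205))) = Mul(Add(Add(2367, Mul(-1, -8061)), 35093), Add(-49831, 30)) = Mul(Add(Add(2367, 8061), 35093), -49801) = Mul(Add(10428, 35093), -49801) = Mul(45521, -49801) = -2266991321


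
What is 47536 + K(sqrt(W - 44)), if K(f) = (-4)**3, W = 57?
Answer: 47472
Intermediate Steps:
K(f) = -64
47536 + K(sqrt(W - 44)) = 47536 - 64 = 47472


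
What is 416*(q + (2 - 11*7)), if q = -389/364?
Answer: -221512/7 ≈ -31645.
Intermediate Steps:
q = -389/364 (q = -389*1/364 = -389/364 ≈ -1.0687)
416*(q + (2 - 11*7)) = 416*(-389/364 + (2 - 11*7)) = 416*(-389/364 + (2 - 77)) = 416*(-389/364 - 75) = 416*(-27689/364) = -221512/7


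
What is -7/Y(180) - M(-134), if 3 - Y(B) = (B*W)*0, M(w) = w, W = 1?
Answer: 395/3 ≈ 131.67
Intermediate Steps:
Y(B) = 3 (Y(B) = 3 - B*1*0 = 3 - B*0 = 3 - 1*0 = 3 + 0 = 3)
-7/Y(180) - M(-134) = -7/3 - 1*(-134) = -7*⅓ + 134 = -7/3 + 134 = 395/3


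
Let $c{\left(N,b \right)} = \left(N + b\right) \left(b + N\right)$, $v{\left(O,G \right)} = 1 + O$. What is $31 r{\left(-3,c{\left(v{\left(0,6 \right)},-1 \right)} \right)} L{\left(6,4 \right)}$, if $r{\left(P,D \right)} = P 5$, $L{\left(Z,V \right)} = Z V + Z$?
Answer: $-13950$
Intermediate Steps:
$L{\left(Z,V \right)} = Z + V Z$ ($L{\left(Z,V \right)} = V Z + Z = Z + V Z$)
$c{\left(N,b \right)} = \left(N + b\right)^{2}$ ($c{\left(N,b \right)} = \left(N + b\right) \left(N + b\right) = \left(N + b\right)^{2}$)
$r{\left(P,D \right)} = 5 P$
$31 r{\left(-3,c{\left(v{\left(0,6 \right)},-1 \right)} \right)} L{\left(6,4 \right)} = 31 \cdot 5 \left(-3\right) 6 \left(1 + 4\right) = 31 \left(-15\right) 6 \cdot 5 = \left(-465\right) 30 = -13950$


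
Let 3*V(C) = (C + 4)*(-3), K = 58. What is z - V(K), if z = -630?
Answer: -568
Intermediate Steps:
V(C) = -4 - C (V(C) = ((C + 4)*(-3))/3 = ((4 + C)*(-3))/3 = (-12 - 3*C)/3 = -4 - C)
z - V(K) = -630 - (-4 - 1*58) = -630 - (-4 - 58) = -630 - 1*(-62) = -630 + 62 = -568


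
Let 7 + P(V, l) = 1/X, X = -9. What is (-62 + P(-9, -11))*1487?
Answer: -924914/9 ≈ -1.0277e+5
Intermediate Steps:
P(V, l) = -64/9 (P(V, l) = -7 + 1/(-9) = -7 - 1/9 = -64/9)
(-62 + P(-9, -11))*1487 = (-62 - 64/9)*1487 = -622/9*1487 = -924914/9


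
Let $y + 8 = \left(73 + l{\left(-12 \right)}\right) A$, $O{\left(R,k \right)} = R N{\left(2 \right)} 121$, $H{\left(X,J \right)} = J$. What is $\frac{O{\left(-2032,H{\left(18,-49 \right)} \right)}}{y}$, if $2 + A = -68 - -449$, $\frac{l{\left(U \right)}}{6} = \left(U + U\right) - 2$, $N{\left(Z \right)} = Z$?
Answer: $\frac{491744}{31465} \approx 15.628$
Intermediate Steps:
$l{\left(U \right)} = -12 + 12 U$ ($l{\left(U \right)} = 6 \left(\left(U + U\right) - 2\right) = 6 \left(2 U - 2\right) = 6 \left(-2 + 2 U\right) = -12 + 12 U$)
$A = 379$ ($A = -2 - -381 = -2 + \left(-68 + 449\right) = -2 + 381 = 379$)
$O{\left(R,k \right)} = 242 R$ ($O{\left(R,k \right)} = R 2 \cdot 121 = 2 R 121 = 242 R$)
$y = -31465$ ($y = -8 + \left(73 + \left(-12 + 12 \left(-12\right)\right)\right) 379 = -8 + \left(73 - 156\right) 379 = -8 - 31457 = -31465$)
$\frac{O{\left(-2032,H{\left(18,-49 \right)} \right)}}{y} = \frac{242 \left(-2032\right)}{-31465} = \left(-491744\right) \left(- \frac{1}{31465}\right) = \frac{491744}{31465}$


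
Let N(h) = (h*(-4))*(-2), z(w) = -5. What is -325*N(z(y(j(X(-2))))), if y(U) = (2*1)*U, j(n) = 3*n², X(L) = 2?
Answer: 13000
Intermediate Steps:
y(U) = 2*U
N(h) = 8*h (N(h) = -4*h*(-2) = 8*h)
-325*N(z(y(j(X(-2))))) = -2600*(-5) = -325*(-40) = 13000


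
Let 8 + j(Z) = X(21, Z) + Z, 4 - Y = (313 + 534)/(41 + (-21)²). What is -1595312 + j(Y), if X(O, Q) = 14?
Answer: -768936411/482 ≈ -1.5953e+6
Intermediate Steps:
Y = 1081/482 (Y = 4 - (313 + 534)/(41 + (-21)²) = 4 - 847/(41 + 441) = 4 - 847/482 = 1081/482 ≈ 2.2427)
j(Z) = 6 + Z (j(Z) = -8 + (14 + Z) = 6 + Z)
-1595312 + j(Y) = -1595312 + (6 + 1081/482) = -1595312 + 3973/482 = -768936411/482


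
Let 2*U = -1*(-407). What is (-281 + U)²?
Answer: 24025/4 ≈ 6006.3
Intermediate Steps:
U = 407/2 (U = (-1*(-407))/2 = (½)*407 = 407/2 ≈ 203.50)
(-281 + U)² = (-281 + 407/2)² = (-155/2)² = 24025/4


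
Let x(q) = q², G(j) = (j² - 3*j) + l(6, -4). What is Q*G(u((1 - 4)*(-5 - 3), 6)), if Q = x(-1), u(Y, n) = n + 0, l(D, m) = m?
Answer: 14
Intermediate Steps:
u(Y, n) = n
G(j) = -4 + j² - 3*j (G(j) = (j² - 3*j) - 4 = -4 + j² - 3*j)
Q = 1 (Q = (-1)² = 1)
Q*G(u((1 - 4)*(-5 - 3), 6)) = 1*(-4 + 6² - 3*6) = 1*(-4 + 36 - 18) = 1*14 = 14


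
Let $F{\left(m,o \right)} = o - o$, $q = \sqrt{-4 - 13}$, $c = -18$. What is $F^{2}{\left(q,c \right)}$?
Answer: $0$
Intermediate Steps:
$q = i \sqrt{17}$ ($q = \sqrt{-17} = i \sqrt{17} \approx 4.1231 i$)
$F{\left(m,o \right)} = 0$
$F^{2}{\left(q,c \right)} = 0^{2} = 0$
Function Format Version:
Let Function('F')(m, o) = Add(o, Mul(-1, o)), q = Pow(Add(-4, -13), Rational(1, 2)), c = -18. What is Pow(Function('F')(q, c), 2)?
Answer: 0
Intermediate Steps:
q = Mul(I, Pow(17, Rational(1, 2))) (q = Pow(-17, Rational(1, 2)) = Mul(I, Pow(17, Rational(1, 2))) ≈ Mul(4.1231, I))
Function('F')(m, o) = 0
Pow(Function('F')(q, c), 2) = Pow(0, 2) = 0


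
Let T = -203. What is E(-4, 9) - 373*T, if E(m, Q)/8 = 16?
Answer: 75847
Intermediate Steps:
E(m, Q) = 128 (E(m, Q) = 8*16 = 128)
E(-4, 9) - 373*T = 128 - 373*(-203) = 128 + 75719 = 75847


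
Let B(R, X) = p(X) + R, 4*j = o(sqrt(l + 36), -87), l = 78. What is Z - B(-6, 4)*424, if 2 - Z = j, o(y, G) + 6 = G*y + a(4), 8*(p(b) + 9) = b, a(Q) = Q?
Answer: 12301/2 + 87*sqrt(114)/4 ≈ 6382.7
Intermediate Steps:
p(b) = -9 + b/8
o(y, G) = -2 + G*y (o(y, G) = -6 + (G*y + 4) = -6 + (4 + G*y) = -2 + G*y)
j = -1/2 - 87*sqrt(114)/4 (j = (-2 - 87*sqrt(78 + 36))/4 = (-2 - 87*sqrt(114))/4 = -1/2 - 87*sqrt(114)/4 ≈ -232.73)
B(R, X) = -9 + R + X/8 (B(R, X) = (-9 + X/8) + R = -9 + R + X/8)
Z = 5/2 + 87*sqrt(114)/4 (Z = 2 - (-1/2 - 87*sqrt(114)/4) = 2 + (1/2 + 87*sqrt(114)/4) = 5/2 + 87*sqrt(114)/4 ≈ 234.73)
Z - B(-6, 4)*424 = (5/2 + 87*sqrt(114)/4) - (-9 - 6 + (1/8)*4)*424 = (5/2 + 87*sqrt(114)/4) - (-9 - 6 + 1/2)*424 = (5/2 + 87*sqrt(114)/4) - (-29)*424/2 = (5/2 + 87*sqrt(114)/4) - 1*(-6148) = (5/2 + 87*sqrt(114)/4) + 6148 = 12301/2 + 87*sqrt(114)/4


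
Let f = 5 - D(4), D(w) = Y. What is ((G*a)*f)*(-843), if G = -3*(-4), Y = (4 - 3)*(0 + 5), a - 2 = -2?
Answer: 0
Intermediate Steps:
a = 0 (a = 2 - 2 = 0)
Y = 5 (Y = 1*5 = 5)
D(w) = 5
f = 0 (f = 5 - 1*5 = 5 - 5 = 0)
G = 12
((G*a)*f)*(-843) = ((12*0)*0)*(-843) = (0*0)*(-843) = 0*(-843) = 0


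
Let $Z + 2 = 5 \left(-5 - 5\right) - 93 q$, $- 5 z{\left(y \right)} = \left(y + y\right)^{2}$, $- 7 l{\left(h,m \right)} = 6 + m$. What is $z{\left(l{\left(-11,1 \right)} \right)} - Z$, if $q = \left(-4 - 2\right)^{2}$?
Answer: $\frac{16996}{5} \approx 3399.2$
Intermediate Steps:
$l{\left(h,m \right)} = - \frac{6}{7} - \frac{m}{7}$ ($l{\left(h,m \right)} = - \frac{6 + m}{7} = - \frac{6}{7} - \frac{m}{7}$)
$q = 36$ ($q = \left(-6\right)^{2} = 36$)
$z{\left(y \right)} = - \frac{4 y^{2}}{5}$ ($z{\left(y \right)} = - \frac{\left(y + y\right)^{2}}{5} = - \frac{\left(2 y\right)^{2}}{5} = - \frac{4 y^{2}}{5}$)
$Z = -3400$ ($Z = -2 + \left(5 \left(-5 - 5\right) - 3348\right) = -2 + \left(5 \left(-10\right) - 3348\right) = -2 - 3398 = -3400$)
$z{\left(l{\left(-11,1 \right)} \right)} - Z = - \frac{4 \left(- \frac{6}{7} - \frac{1}{7}\right)^{2}}{5} - -3400 = - \frac{4 \left(- \frac{6}{7} - \frac{1}{7}\right)^{2}}{5} + 3400 = - \frac{4 \left(-1\right)^{2}}{5} + 3400 = \left(- \frac{4}{5}\right) 1 + 3400 = - \frac{4}{5} + 3400 = \frac{16996}{5}$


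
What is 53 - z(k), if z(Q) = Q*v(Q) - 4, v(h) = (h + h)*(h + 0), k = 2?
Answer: 41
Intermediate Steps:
v(h) = 2*h**2 (v(h) = (2*h)*h = 2*h**2)
z(Q) = -4 + 2*Q**3 (z(Q) = Q*(2*Q**2) - 4 = 2*Q**3 - 4 = -4 + 2*Q**3)
53 - z(k) = 53 - (-4 + 2*2**3) = 53 - (-4 + 2*8) = 53 - (-4 + 16) = 53 - 1*12 = 53 - 12 = 41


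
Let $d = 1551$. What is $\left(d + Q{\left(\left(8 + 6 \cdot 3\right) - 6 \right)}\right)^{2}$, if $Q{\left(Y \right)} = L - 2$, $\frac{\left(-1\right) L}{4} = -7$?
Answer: $2486929$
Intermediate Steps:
$L = 28$ ($L = \left(-4\right) \left(-7\right) = 28$)
$Q{\left(Y \right)} = 26$ ($Q{\left(Y \right)} = 28 - 2 = 26$)
$\left(d + Q{\left(\left(8 + 6 \cdot 3\right) - 6 \right)}\right)^{2} = \left(1551 + 26\right)^{2} = 1577^{2} = 2486929$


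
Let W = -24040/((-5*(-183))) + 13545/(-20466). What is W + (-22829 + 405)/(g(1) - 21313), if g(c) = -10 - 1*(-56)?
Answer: -25449570029/983343546 ≈ -25.881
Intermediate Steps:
g(c) = 46 (g(c) = -10 + 56 = 46)
W = -1245423/46238 (W = -24040/915 + 13545*(-1/20466) = -24040*1/915 - 1505/2274 = -4808/183 - 1505/2274 = -1245423/46238 ≈ -26.935)
W + (-22829 + 405)/(g(1) - 21313) = -1245423/46238 + (-22829 + 405)/(46 - 21313) = -1245423/46238 - 22424/(-21267) = -1245423/46238 - 22424*(-1/21267) = -1245423/46238 + 22424/21267 = -25449570029/983343546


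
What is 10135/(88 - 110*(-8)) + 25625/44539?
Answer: 43291615/3919432 ≈ 11.045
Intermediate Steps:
10135/(88 - 110*(-8)) + 25625/44539 = 10135/(88 + 880) + 25625*(1/44539) = 10135/968 + 25625/44539 = 43291615/3919432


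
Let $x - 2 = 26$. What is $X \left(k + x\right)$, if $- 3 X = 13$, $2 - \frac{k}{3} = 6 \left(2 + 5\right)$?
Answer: $\frac{1196}{3} \approx 398.67$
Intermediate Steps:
$x = 28$ ($x = 2 + 26 = 28$)
$k = -120$ ($k = 6 - 3 \cdot 6 \left(2 + 5\right) = 6 - 3 \cdot 6 \cdot 7 = 6 - 126 = -120$)
$X = - \frac{13}{3}$ ($X = \left(- \frac{1}{3}\right) 13 = - \frac{13}{3} \approx -4.3333$)
$X \left(k + x\right) = - \frac{13 \left(-120 + 28\right)}{3} = \left(- \frac{13}{3}\right) \left(-92\right) = \frac{1196}{3}$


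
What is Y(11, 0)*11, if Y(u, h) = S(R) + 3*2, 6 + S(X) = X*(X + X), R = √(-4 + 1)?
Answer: -66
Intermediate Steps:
R = I*√3 (R = √(-3) = I*√3 ≈ 1.732*I)
S(X) = -6 + 2*X² (S(X) = -6 + X*(X + X) = -6 + X*(2*X) = -6 + 2*X²)
Y(u, h) = -6 (Y(u, h) = (-6 + 2*(I*√3)²) + 3*2 = (-6 + 2*(-3)) + 6 = (-6 - 6) + 6 = -12 + 6 = -6)
Y(11, 0)*11 = -6*11 = -66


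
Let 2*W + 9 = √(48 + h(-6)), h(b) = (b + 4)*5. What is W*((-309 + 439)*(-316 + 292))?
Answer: 14040 - 1560*√38 ≈ 4423.5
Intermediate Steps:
h(b) = 20 + 5*b (h(b) = (4 + b)*5 = 20 + 5*b)
W = -9/2 + √38/2 (W = -9/2 + √(48 + (20 + 5*(-6)))/2 = -9/2 + √(48 + (20 - 30))/2 = -9/2 + √(48 - 10)/2 = -9/2 + √38/2 ≈ -1.4178)
W*((-309 + 439)*(-316 + 292)) = (-9/2 + √38/2)*((-309 + 439)*(-316 + 292)) = (-9/2 + √38/2)*(130*(-24)) = (-9/2 + √38/2)*(-3120) = 14040 - 1560*√38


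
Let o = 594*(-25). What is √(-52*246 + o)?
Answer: I*√27642 ≈ 166.26*I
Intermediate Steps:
o = -14850
√(-52*246 + o) = √(-52*246 - 14850) = √(-12792 - 14850) = √(-27642) = I*√27642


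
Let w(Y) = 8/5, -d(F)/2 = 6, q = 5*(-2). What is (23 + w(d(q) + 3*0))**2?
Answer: 15129/25 ≈ 605.16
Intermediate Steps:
q = -10
d(F) = -12 (d(F) = -2*6 = -12)
w(Y) = 8/5 (w(Y) = 8*(1/5) = 8/5)
(23 + w(d(q) + 3*0))**2 = (23 + 8/5)**2 = (123/5)**2 = 15129/25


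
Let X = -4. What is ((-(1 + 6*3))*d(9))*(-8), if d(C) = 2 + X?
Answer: -304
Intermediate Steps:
d(C) = -2 (d(C) = 2 - 4 = -2)
((-(1 + 6*3))*d(9))*(-8) = (-(1 + 6*3)*(-2))*(-8) = (-(1 + 18)*(-2))*(-8) = (-1*19*(-2))*(-8) = -19*(-2)*(-8) = 38*(-8) = -304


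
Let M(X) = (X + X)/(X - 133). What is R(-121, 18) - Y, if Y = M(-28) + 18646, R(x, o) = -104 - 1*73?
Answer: -432937/23 ≈ -18823.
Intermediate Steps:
M(X) = 2*X/(-133 + X) (M(X) = (2*X)/(-133 + X) = 2*X/(-133 + X))
R(x, o) = -177 (R(x, o) = -104 - 73 = -177)
Y = 428866/23 (Y = 2*(-28)/(-133 - 28) + 18646 = 2*(-28)/(-161) + 18646 = 2*(-28)*(-1/161) + 18646 = 8/23 + 18646 = 428866/23 ≈ 18646.)
R(-121, 18) - Y = -177 - 1*428866/23 = -177 - 428866/23 = -432937/23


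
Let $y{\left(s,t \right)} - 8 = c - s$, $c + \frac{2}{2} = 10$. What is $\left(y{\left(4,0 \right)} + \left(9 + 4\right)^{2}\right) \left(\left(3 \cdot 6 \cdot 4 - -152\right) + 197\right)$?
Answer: $76622$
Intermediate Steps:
$c = 9$ ($c = -1 + 10 = 9$)
$y{\left(s,t \right)} = 17 - s$ ($y{\left(s,t \right)} = 8 - \left(-9 + s\right) = 17 - s$)
$\left(y{\left(4,0 \right)} + \left(9 + 4\right)^{2}\right) \left(\left(3 \cdot 6 \cdot 4 - -152\right) + 197\right) = \left(\left(17 - 4\right) + \left(9 + 4\right)^{2}\right) \left(\left(3 \cdot 6 \cdot 4 - -152\right) + 197\right) = \left(\left(17 - 4\right) + 13^{2}\right) \left(\left(18 \cdot 4 + 152\right) + 197\right) = \left(13 + 169\right) \left(\left(72 + 152\right) + 197\right) = 182 \left(224 + 197\right) = 182 \cdot 421 = 76622$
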